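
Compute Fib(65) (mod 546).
463

Matrix identity: Q^n = [[F_(n+1), F_n], [F_n, F_(n-1)]] with Q = [[1,1],[1,0]].
n = 65 = 1000001₂. Square-and-multiply, entries mod 546:
Q^1 = [[1,1],[1,0]]
Q^2 = (Q^1)² = [[2,1],[1,1]]
Q^4 = (Q^2)² = [[5,3],[3,2]]
Q^8 = (Q^4)² = [[34,21],[21,13]]
Q^16 = (Q^8)² = [[505,441],[441,64]]
Q^32 = (Q^16)² = [[148,315],[315,379]]
Q^65 = (Q^32)²·Q = [[484,463],[463,21]]
F_65 mod 546 = Q^65[0][1] = 463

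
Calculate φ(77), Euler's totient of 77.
60

77 = 7 × 11
φ(n) = n × ∏(1 - 1/p) for each prime p dividing n
φ(77) = 77 × (1 - 1/7) × (1 - 1/11) = 60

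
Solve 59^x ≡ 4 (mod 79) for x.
38

Baby-step giant-step with step n = ⌈√79⌉ = 9.
Baby steps 59^j mod 79 (j:value) for j=0..8: 0:1, 1:59, 2:5, 3:58, 4:25, 5:53, 6:46, 7:28, 8:72.
Giant-step multiplier: 59^(-9) ≡ 59^(78-9) = 59^69 ≡ 57 (mod 79).
Giant steps γ_i = 4·57^i mod 79: γ_0=4, γ_1=70, γ_2=40, γ_3=68, γ_4=5 (in table at j=2).
x = i·n + j = 4·9 + 2 = 38.
Check: 59^38 ≡ 4 (mod 79).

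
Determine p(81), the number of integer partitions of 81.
18004327

p(n) counts ways to write n as a sum of positive integers (order ignored).
Euler's pentagonal recurrence: p(k) = p(k-1) + p(k-2) - p(k-5) - p(k-7) + p(k-12) + p(k-15) - ... (offsets j(3j∓1)/2, signs ++--, p(0)=1, p(<0)=0).
DP table for k = 0..80: p(0)=1, p(1)=1, p(2)=2, p(3)=3, p(4)=5, p(5)=7, p(6)=11, p(7)=15, p(8)=22, p(9)=30, p(10)=42, p(11)=56, p(12)=77, p(13)=101, p(14)=135, p(15)=176, p(16)=231, p(17)=297, p(18)=385, p(19)=490, p(20)=627, p(21)=792, p(22)=1002, p(23)=1255, p(24)=1575, p(25)=1958, p(26)=2436, p(27)=3010, p(28)=3718, p(29)=4565, p(30)=5604, p(31)=6842, p(32)=8349, p(33)=10143, p(34)=12310, p(35)=14883, p(36)=17977, p(37)=21637, p(38)=26015, p(39)=31185, p(40)=37338, p(41)=44583, p(42)=53174, p(43)=63261, p(44)=75175, p(45)=89134, p(46)=105558, p(47)=124754, p(48)=147273, p(49)=173525, p(50)=204226, p(51)=239943, p(52)=281589, p(53)=329931, p(54)=386155, p(55)=451276, p(56)=526823, p(57)=614154, p(58)=715220, p(59)=831820, p(60)=966467, p(61)=1121505, p(62)=1300156, p(63)=1505499, p(64)=1741630, p(65)=2012558, p(66)=2323520, p(67)=2679689, p(68)=3087735, p(69)=3554345, p(70)=4087968, p(71)=4697205, p(72)=5392783, p(73)=6185689, p(74)=7089500, p(75)=8118264, p(76)=9289091, p(77)=10619863, p(78)=12132164, p(79)=13848650, p(80)=15796476.
Final step: p(81) = p(80) + p(79) - p(76) - p(74) + p(69) + p(66) - p(59) - p(55) + p(46) + p(41) - p(30) - p(24) + p(11) + p(4)
= 15796476 + 13848650 - 9289091 - 7089500 + 3554345 + 2323520 - 831820 - 451276 + 105558 + 44583 - 5604 - 1575 + 56 + 5
= 18004327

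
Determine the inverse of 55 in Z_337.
288

gcd(55, 337) = 1, so the inverse exists.
Extended Euclidean algorithm on (337, 55):
337 = 6 × 55 + 7  ⟹  7 = (1)·337 + (-6)·55
55 = 7 × 7 + 6  ⟹  6 = (-7)·337 + (43)·55
7 = 1 × 6 + 1  ⟹  1 = (8)·337 + (-49)·55
So (-49)·55 ≡ 1 (mod 337), i.e. 55^(-1) ≡ -49 ≡ 288 (mod 337).
Check: 55 × 288 = 15840 ≡ 1 (mod 337)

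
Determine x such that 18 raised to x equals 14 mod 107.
80

Baby-step giant-step with step n = ⌈√107⌉ = 11.
Baby steps 18^j mod 107 (j:value) for j=0..10: 0:1, 1:18, 2:3, 3:54, 4:9, 5:55, 6:27, 7:58, 8:81, 9:67, 10:29.
Giant-step multiplier: 18^(-11) ≡ 18^(106-11) = 18^95 ≡ 74 (mod 107).
Giant steps γ_i = 14·74^i mod 107: γ_0=14, γ_1=73, γ_2=52, γ_3=103, γ_4=25, γ_5=31, γ_6=47, γ_7=54 (in table at j=3).
x = i·n + j = 7·11 + 3 = 80.
Check: 18^80 ≡ 14 (mod 107).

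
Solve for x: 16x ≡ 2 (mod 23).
x ≡ 3 (mod 23)

gcd(16, 23) = 1, which divides 2, so solutions exist.
Find 16^(-1) mod 23 by the extended Euclidean algorithm:
23 = 1 × 16 + 7  ⟹  7 = (1)·23 + (-1)·16
16 = 2 × 7 + 2  ⟹  2 = (-2)·23 + (3)·16
7 = 3 × 2 + 1  ⟹  1 = (7)·23 + (-10)·16
So (-10)·16 ≡ 1 (mod 23), i.e. 16^(-1) ≡ -10 ≡ 13 (mod 23).
x ≡ 13 × 2 = 26 ≡ 3 (mod 23).
Check: 16 × 3 = 48 ≡ 2 (mod 23).
Unique solution: x ≡ 3 (mod 23)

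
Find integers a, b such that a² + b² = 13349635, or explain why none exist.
Not possible

Factorization: 13349635 = 5 × 13 × 59^3
By Fermat: n is sum of two squares iff every prime p ≡ 3 (mod 4) appears to even power.
Prime(s) ≡ 3 (mod 4) with odd exponent: [(59, 3)]
Therefore 13349635 cannot be expressed as a² + b².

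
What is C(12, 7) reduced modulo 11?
0

Using Lucas' theorem:
Write n=12 and k=7 in base 11:
n in base 11: [1, 1]
k in base 11: [0, 7]
C(12,7) mod 11 = ∏ C(n_i, k_i) mod 11
Digit binomials (mod 11): C(1,0) = 1; C(1,7) = 0 (k_i > n_i)
Product: 1 × 0 = 0 ≡ 0 (mod 11)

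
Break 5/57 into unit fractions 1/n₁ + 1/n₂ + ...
1/12 + 1/228

Greedy algorithm:
5/57: ceiling(57/5) = 12, use 1/12
1/228: ceiling(228/1) = 228, use 1/228
Result: 5/57 = 1/12 + 1/228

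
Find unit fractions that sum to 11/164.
1/15 + 1/2460

Greedy algorithm:
11/164: ceiling(164/11) = 15, use 1/15
1/2460: ceiling(2460/1) = 2460, use 1/2460
Result: 11/164 = 1/15 + 1/2460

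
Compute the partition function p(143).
20390982757

p(n) counts ways to write n as a sum of positive integers (order ignored).
Euler's pentagonal recurrence: p(k) = p(k-1) + p(k-2) - p(k-5) - p(k-7) + p(k-12) + p(k-15) - ... (offsets j(3j∓1)/2, signs ++--, p(0)=1, p(<0)=0).
DP table for k = 0..142: p(0)=1, p(1)=1, p(2)=2, p(3)=3, p(4)=5, p(5)=7, p(6)=11, p(7)=15, p(8)=22, p(9)=30, p(10)=42, p(11)=56, p(12)=77, p(13)=101, p(14)=135, p(15)=176, p(16)=231, p(17)=297, p(18)=385, p(19)=490, p(20)=627, p(21)=792, p(22)=1002, p(23)=1255, p(24)=1575, p(25)=1958, p(26)=2436, p(27)=3010, p(28)=3718, p(29)=4565, p(30)=5604, p(31)=6842, p(32)=8349, p(33)=10143, p(34)=12310, p(35)=14883, p(36)=17977, p(37)=21637, p(38)=26015, p(39)=31185, p(40)=37338, p(41)=44583, p(42)=53174, p(43)=63261, p(44)=75175, p(45)=89134, p(46)=105558, p(47)=124754, p(48)=147273, p(49)=173525, p(50)=204226, p(51)=239943, p(52)=281589, p(53)=329931, p(54)=386155, p(55)=451276, p(56)=526823, p(57)=614154, p(58)=715220, p(59)=831820, p(60)=966467, p(61)=1121505, p(62)=1300156, p(63)=1505499, p(64)=1741630, p(65)=2012558, p(66)=2323520, p(67)=2679689, p(68)=3087735, p(69)=3554345, p(70)=4087968, p(71)=4697205, p(72)=5392783, p(73)=6185689, p(74)=7089500, p(75)=8118264, p(76)=9289091, p(77)=10619863, p(78)=12132164, p(79)=13848650, p(80)=15796476, p(81)=18004327, p(82)=20506255, p(83)=23338469, p(84)=26543660, p(85)=30167357, p(86)=34262962, p(87)=38887673, p(88)=44108109, p(89)=49995925, p(90)=56634173, p(91)=64112359, p(92)=72533807, p(93)=82010177, p(94)=92669720, p(95)=104651419, p(96)=118114304, p(97)=133230930, p(98)=150198136, p(99)=169229875, p(100)=190569292, p(101)=214481126, p(102)=241265379, p(103)=271248950, p(104)=304801365, p(105)=342325709, p(106)=384276336, p(107)=431149389, p(108)=483502844, p(109)=541946240, p(110)=607163746, p(111)=679903203, p(112)=761002156, p(113)=851376628, p(114)=952050665, p(115)=1064144451, p(116)=1188908248, p(117)=1327710076, p(118)=1482074143, p(119)=1653668665, p(120)=1844349560, p(121)=2056148051, p(122)=2291320912, p(123)=2552338241, p(124)=2841940500, p(125)=3163127352, p(126)=3519222692, p(127)=3913864295, p(128)=4351078600, p(129)=4835271870, p(130)=5371315400, p(131)=5964539504, p(132)=6620830889, p(133)=7346629512, p(134)=8149040695, p(135)=9035836076, p(136)=10015581680, p(137)=11097645016, p(138)=12292341831, p(139)=13610949895, p(140)=15065878135, p(141)=16670689208, p(142)=18440293320.
Final step: p(143) = p(142) + p(141) - p(138) - p(136) + p(131) + p(128) - p(121) - p(117) + p(108) + p(103) - p(92) - p(86) + p(73) + p(66) - p(51) - p(43) + p(26) + p(17)
= 18440293320 + 16670689208 - 12292341831 - 10015581680 + 5964539504 + 4351078600 - 2056148051 - 1327710076 + 483502844 + 271248950 - 72533807 - 34262962 + 6185689 + 2323520 - 239943 - 63261 + 2436 + 297
= 20390982757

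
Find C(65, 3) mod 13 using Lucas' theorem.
0

Using Lucas' theorem:
Write n=65 and k=3 in base 13:
n in base 13: [5, 0]
k in base 13: [0, 3]
C(65,3) mod 13 = ∏ C(n_i, k_i) mod 13
Digit binomials (mod 13): C(5,0) = 1; C(0,3) = 0 (k_i > n_i)
Product: 1 × 0 = 0 ≡ 0 (mod 13)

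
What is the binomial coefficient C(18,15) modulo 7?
4

Using Lucas' theorem:
Write n=18 and k=15 in base 7:
n in base 7: [2, 4]
k in base 7: [2, 1]
C(18,15) mod 7 = ∏ C(n_i, k_i) mod 7
Digit binomials (mod 7): C(2,2) = 1; C(4,1) = 4
Product: 1 × 4 = 4 ≡ 4 (mod 7)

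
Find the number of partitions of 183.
896684817527

p(n) counts ways to write n as a sum of positive integers (order ignored).
Euler's pentagonal recurrence: p(k) = p(k-1) + p(k-2) - p(k-5) - p(k-7) + p(k-12) + p(k-15) - ... (offsets j(3j∓1)/2, signs ++--, p(0)=1, p(<0)=0).
DP table for k = 0..182: p(0)=1, p(1)=1, p(2)=2, p(3)=3, p(4)=5, p(5)=7, p(6)=11, p(7)=15, p(8)=22, p(9)=30, p(10)=42, p(11)=56, p(12)=77, p(13)=101, p(14)=135, p(15)=176, p(16)=231, p(17)=297, p(18)=385, p(19)=490, p(20)=627, p(21)=792, p(22)=1002, p(23)=1255, p(24)=1575, p(25)=1958, p(26)=2436, p(27)=3010, p(28)=3718, p(29)=4565, p(30)=5604, p(31)=6842, p(32)=8349, p(33)=10143, p(34)=12310, p(35)=14883, p(36)=17977, p(37)=21637, p(38)=26015, p(39)=31185, p(40)=37338, p(41)=44583, p(42)=53174, p(43)=63261, p(44)=75175, p(45)=89134, p(46)=105558, p(47)=124754, p(48)=147273, p(49)=173525, p(50)=204226, p(51)=239943, p(52)=281589, p(53)=329931, p(54)=386155, p(55)=451276, p(56)=526823, p(57)=614154, p(58)=715220, p(59)=831820, p(60)=966467, p(61)=1121505, p(62)=1300156, p(63)=1505499, p(64)=1741630, p(65)=2012558, p(66)=2323520, p(67)=2679689, p(68)=3087735, p(69)=3554345, p(70)=4087968, p(71)=4697205, p(72)=5392783, p(73)=6185689, p(74)=7089500, p(75)=8118264, p(76)=9289091, p(77)=10619863, p(78)=12132164, p(79)=13848650, p(80)=15796476, p(81)=18004327, p(82)=20506255, p(83)=23338469, p(84)=26543660, p(85)=30167357, p(86)=34262962, p(87)=38887673, p(88)=44108109, p(89)=49995925, p(90)=56634173, p(91)=64112359, p(92)=72533807, p(93)=82010177, p(94)=92669720, p(95)=104651419, p(96)=118114304, p(97)=133230930, p(98)=150198136, p(99)=169229875, p(100)=190569292, p(101)=214481126, p(102)=241265379, p(103)=271248950, p(104)=304801365, p(105)=342325709, p(106)=384276336, p(107)=431149389, p(108)=483502844, p(109)=541946240, p(110)=607163746, p(111)=679903203, p(112)=761002156, p(113)=851376628, p(114)=952050665, p(115)=1064144451, p(116)=1188908248, p(117)=1327710076, p(118)=1482074143, p(119)=1653668665, p(120)=1844349560, p(121)=2056148051, p(122)=2291320912, p(123)=2552338241, p(124)=2841940500, p(125)=3163127352, p(126)=3519222692, p(127)=3913864295, p(128)=4351078600, p(129)=4835271870, p(130)=5371315400, p(131)=5964539504, p(132)=6620830889, p(133)=7346629512, p(134)=8149040695, p(135)=9035836076, p(136)=10015581680, p(137)=11097645016, p(138)=12292341831, p(139)=13610949895, p(140)=15065878135, p(141)=16670689208, p(142)=18440293320, p(143)=20390982757, p(144)=22540654445, p(145)=24908858009, p(146)=27517052599, p(147)=30388671978, p(148)=33549419497, p(149)=37027355200, p(150)=40853235313, p(151)=45060624582, p(152)=49686288421, p(153)=54770336324, p(154)=60356673280, p(155)=66493182097, p(156)=73232243759, p(157)=80630964769, p(158)=88751778802, p(159)=97662728555, p(160)=107438159466, p(161)=118159068427, p(162)=129913904637, p(163)=142798995930, p(164)=156919475295, p(165)=172389800255, p(166)=189334822579, p(167)=207890420102, p(168)=228204732751, p(169)=250438925115, p(170)=274768617130, p(171)=301384802048, p(172)=330495499613, p(173)=362326859895, p(174)=397125074750, p(175)=435157697830, p(176)=476715857290, p(177)=522115831195, p(178)=571701605655, p(179)=625846753120, p(180)=684957390936, p(181)=749474411781, p(182)=819876908323.
Final step: p(183) = p(182) + p(181) - p(178) - p(176) + p(171) + p(168) - p(161) - p(157) + p(148) + p(143) - p(132) - p(126) + p(113) + p(106) - p(91) - p(83) + p(66) + p(57) - p(38) - p(28) + p(7)
= 819876908323 + 749474411781 - 571701605655 - 476715857290 + 301384802048 + 228204732751 - 118159068427 - 80630964769 + 33549419497 + 20390982757 - 6620830889 - 3519222692 + 851376628 + 384276336 - 64112359 - 23338469 + 2323520 + 614154 - 26015 - 3718 + 15
= 896684817527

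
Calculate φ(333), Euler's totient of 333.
216

333 = 3^2 × 37
φ(n) = n × ∏(1 - 1/p) for each prime p dividing n
φ(333) = 333 × (1 - 1/3) × (1 - 1/37) = 216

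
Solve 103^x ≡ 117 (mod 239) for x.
125

Baby-step giant-step with step n = ⌈√239⌉ = 16.
Baby steps 103^j mod 239 (j:value) for j=0..15: 0:1, 1:103, 2:93, 3:19, 4:45, 5:94, 6:122, 7:138, 8:113, 9:167, 10:232, 11:235, 12:66, 13:106, 14:163, 15:59.
Giant-step multiplier: 103^(-16) ≡ 103^(238-16) = 103^222 ≡ 157 (mod 239).
Giant steps γ_i = 117·157^i mod 239: γ_0=117, γ_1=205, γ_2=159, γ_3=107, γ_4=69, γ_5=78, γ_6=57, γ_7=106 (in table at j=13).
x = i·n + j = 7·16 + 13 = 125.
Check: 103^125 ≡ 117 (mod 239).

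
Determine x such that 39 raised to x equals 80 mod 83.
69

Baby-step giant-step with step n = ⌈√83⌉ = 10.
Baby steps 39^j mod 83 (j:value) for j=0..9: 0:1, 1:39, 2:27, 3:57, 4:65, 5:45, 6:12, 7:53, 8:75, 9:20.
Giant-step multiplier: 39^(-10) ≡ 39^(82-10) = 39^72 ≡ 78 (mod 83).
Giant steps γ_i = 80·78^i mod 83: γ_0=80, γ_1=15, γ_2=8, γ_3=43, γ_4=34, γ_5=79, γ_6=20 (in table at j=9).
x = i·n + j = 6·10 + 9 = 69.
Check: 39^69 ≡ 80 (mod 83).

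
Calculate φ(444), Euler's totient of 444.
144

444 = 2^2 × 3 × 37
φ(n) = n × ∏(1 - 1/p) for each prime p dividing n
φ(444) = 444 × (1 - 1/2) × (1 - 1/3) × (1 - 1/37) = 144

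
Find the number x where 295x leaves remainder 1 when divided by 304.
135

gcd(295, 304) = 1, so the inverse exists.
Extended Euclidean algorithm on (304, 295):
304 = 1 × 295 + 9  ⟹  9 = (1)·304 + (-1)·295
295 = 32 × 9 + 7  ⟹  7 = (-32)·304 + (33)·295
9 = 1 × 7 + 2  ⟹  2 = (33)·304 + (-34)·295
7 = 3 × 2 + 1  ⟹  1 = (-131)·304 + (135)·295
So (135)·295 ≡ 1 (mod 304), i.e. 295^(-1) ≡ 135 (mod 304).
Check: 295 × 135 = 39825 ≡ 1 (mod 304)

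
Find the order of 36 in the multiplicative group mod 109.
54

109 is prime, so ord(36) divides φ(109) = 108.
Divisors of 108: 1, 2, 3, 4, 6, 9, 12, 18, 27, 36, 54, 108.
Repeated squaring: 36^1 ≡ 36, 36^2 ≡ 97, 36^4 ≡ 35, 36^8 ≡ 26, 36^16 ≡ 22, 36^32 ≡ 48, 36^64 ≡ 15 (mod 109).
Test 36^d mod 109 for each divisor d in increasing order:
36^1 ≡ 36
36^2 ≡ 97
36^3 = 36^2·36^1 ≡ 4
36^4 ≡ 35
36^6 = 36^4·36^2 ≡ 16
36^9 = 36^8·36^1 ≡ 64
36^12 = 36^8·36^4 ≡ 38
36^18 = 36^16·36^2 ≡ 63
36^27 = 36^16·36^8·36^2·36^1 ≡ 108
36^36 = 36^32·36^4 ≡ 45
36^54 = 36^32·36^16·36^4·36^2 ≡ 1  ← first divisor giving 1
The order is 54.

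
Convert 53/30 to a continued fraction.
[1; 1, 3, 3, 2]

Euclidean algorithm steps:
53 = 1 × 30 + 23
30 = 1 × 23 + 7
23 = 3 × 7 + 2
7 = 3 × 2 + 1
2 = 2 × 1 + 0
Continued fraction: [1; 1, 3, 3, 2]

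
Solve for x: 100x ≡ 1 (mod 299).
3

gcd(100, 299) = 1, so the inverse exists.
Extended Euclidean algorithm on (299, 100):
299 = 2 × 100 + 99  ⟹  99 = (1)·299 + (-2)·100
100 = 1 × 99 + 1  ⟹  1 = (-1)·299 + (3)·100
So (3)·100 ≡ 1 (mod 299), i.e. 100^(-1) ≡ 3 (mod 299).
Check: 100 × 3 = 300 ≡ 1 (mod 299)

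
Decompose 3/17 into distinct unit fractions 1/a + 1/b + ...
1/6 + 1/102

Greedy algorithm:
3/17: ceiling(17/3) = 6, use 1/6
1/102: ceiling(102/1) = 102, use 1/102
Result: 3/17 = 1/6 + 1/102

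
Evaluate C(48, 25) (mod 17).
5

Using Lucas' theorem:
Write n=48 and k=25 in base 17:
n in base 17: [2, 14]
k in base 17: [1, 8]
C(48,25) mod 17 = ∏ C(n_i, k_i) mod 17
Digit binomials (mod 17): C(2,1) = 2; C(14,8) = 3003 ≡ 11
Product: 2 × 11 = 22 ≡ 5 (mod 17)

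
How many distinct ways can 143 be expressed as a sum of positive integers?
20390982757

p(n) counts ways to write n as a sum of positive integers (order ignored).
Euler's pentagonal recurrence: p(k) = p(k-1) + p(k-2) - p(k-5) - p(k-7) + p(k-12) + p(k-15) - ... (offsets j(3j∓1)/2, signs ++--, p(0)=1, p(<0)=0).
DP table for k = 0..142: p(0)=1, p(1)=1, p(2)=2, p(3)=3, p(4)=5, p(5)=7, p(6)=11, p(7)=15, p(8)=22, p(9)=30, p(10)=42, p(11)=56, p(12)=77, p(13)=101, p(14)=135, p(15)=176, p(16)=231, p(17)=297, p(18)=385, p(19)=490, p(20)=627, p(21)=792, p(22)=1002, p(23)=1255, p(24)=1575, p(25)=1958, p(26)=2436, p(27)=3010, p(28)=3718, p(29)=4565, p(30)=5604, p(31)=6842, p(32)=8349, p(33)=10143, p(34)=12310, p(35)=14883, p(36)=17977, p(37)=21637, p(38)=26015, p(39)=31185, p(40)=37338, p(41)=44583, p(42)=53174, p(43)=63261, p(44)=75175, p(45)=89134, p(46)=105558, p(47)=124754, p(48)=147273, p(49)=173525, p(50)=204226, p(51)=239943, p(52)=281589, p(53)=329931, p(54)=386155, p(55)=451276, p(56)=526823, p(57)=614154, p(58)=715220, p(59)=831820, p(60)=966467, p(61)=1121505, p(62)=1300156, p(63)=1505499, p(64)=1741630, p(65)=2012558, p(66)=2323520, p(67)=2679689, p(68)=3087735, p(69)=3554345, p(70)=4087968, p(71)=4697205, p(72)=5392783, p(73)=6185689, p(74)=7089500, p(75)=8118264, p(76)=9289091, p(77)=10619863, p(78)=12132164, p(79)=13848650, p(80)=15796476, p(81)=18004327, p(82)=20506255, p(83)=23338469, p(84)=26543660, p(85)=30167357, p(86)=34262962, p(87)=38887673, p(88)=44108109, p(89)=49995925, p(90)=56634173, p(91)=64112359, p(92)=72533807, p(93)=82010177, p(94)=92669720, p(95)=104651419, p(96)=118114304, p(97)=133230930, p(98)=150198136, p(99)=169229875, p(100)=190569292, p(101)=214481126, p(102)=241265379, p(103)=271248950, p(104)=304801365, p(105)=342325709, p(106)=384276336, p(107)=431149389, p(108)=483502844, p(109)=541946240, p(110)=607163746, p(111)=679903203, p(112)=761002156, p(113)=851376628, p(114)=952050665, p(115)=1064144451, p(116)=1188908248, p(117)=1327710076, p(118)=1482074143, p(119)=1653668665, p(120)=1844349560, p(121)=2056148051, p(122)=2291320912, p(123)=2552338241, p(124)=2841940500, p(125)=3163127352, p(126)=3519222692, p(127)=3913864295, p(128)=4351078600, p(129)=4835271870, p(130)=5371315400, p(131)=5964539504, p(132)=6620830889, p(133)=7346629512, p(134)=8149040695, p(135)=9035836076, p(136)=10015581680, p(137)=11097645016, p(138)=12292341831, p(139)=13610949895, p(140)=15065878135, p(141)=16670689208, p(142)=18440293320.
Final step: p(143) = p(142) + p(141) - p(138) - p(136) + p(131) + p(128) - p(121) - p(117) + p(108) + p(103) - p(92) - p(86) + p(73) + p(66) - p(51) - p(43) + p(26) + p(17)
= 18440293320 + 16670689208 - 12292341831 - 10015581680 + 5964539504 + 4351078600 - 2056148051 - 1327710076 + 483502844 + 271248950 - 72533807 - 34262962 + 6185689 + 2323520 - 239943 - 63261 + 2436 + 297
= 20390982757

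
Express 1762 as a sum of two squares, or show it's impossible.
9² + 41² (a=9, b=41)

Factorization: 1762 = 2 × 881
By Fermat: n is sum of two squares iff every prime p ≡ 3 (mod 4) appears to even power.
All primes ≡ 3 (mod 4) appear to even power.
Search a = 0, 1, 2, … for 1762 - a² a perfect square: first hit at a = 9: 1762 - 81 = 1681 = 41².
1762 = 9² + 41² = 81 + 1681 ✓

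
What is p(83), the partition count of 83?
23338469

p(n) counts ways to write n as a sum of positive integers (order ignored).
Euler's pentagonal recurrence: p(k) = p(k-1) + p(k-2) - p(k-5) - p(k-7) + p(k-12) + p(k-15) - ... (offsets j(3j∓1)/2, signs ++--, p(0)=1, p(<0)=0).
DP table for k = 0..82: p(0)=1, p(1)=1, p(2)=2, p(3)=3, p(4)=5, p(5)=7, p(6)=11, p(7)=15, p(8)=22, p(9)=30, p(10)=42, p(11)=56, p(12)=77, p(13)=101, p(14)=135, p(15)=176, p(16)=231, p(17)=297, p(18)=385, p(19)=490, p(20)=627, p(21)=792, p(22)=1002, p(23)=1255, p(24)=1575, p(25)=1958, p(26)=2436, p(27)=3010, p(28)=3718, p(29)=4565, p(30)=5604, p(31)=6842, p(32)=8349, p(33)=10143, p(34)=12310, p(35)=14883, p(36)=17977, p(37)=21637, p(38)=26015, p(39)=31185, p(40)=37338, p(41)=44583, p(42)=53174, p(43)=63261, p(44)=75175, p(45)=89134, p(46)=105558, p(47)=124754, p(48)=147273, p(49)=173525, p(50)=204226, p(51)=239943, p(52)=281589, p(53)=329931, p(54)=386155, p(55)=451276, p(56)=526823, p(57)=614154, p(58)=715220, p(59)=831820, p(60)=966467, p(61)=1121505, p(62)=1300156, p(63)=1505499, p(64)=1741630, p(65)=2012558, p(66)=2323520, p(67)=2679689, p(68)=3087735, p(69)=3554345, p(70)=4087968, p(71)=4697205, p(72)=5392783, p(73)=6185689, p(74)=7089500, p(75)=8118264, p(76)=9289091, p(77)=10619863, p(78)=12132164, p(79)=13848650, p(80)=15796476, p(81)=18004327, p(82)=20506255.
Final step: p(83) = p(82) + p(81) - p(78) - p(76) + p(71) + p(68) - p(61) - p(57) + p(48) + p(43) - p(32) - p(26) + p(13) + p(6)
= 20506255 + 18004327 - 12132164 - 9289091 + 4697205 + 3087735 - 1121505 - 614154 + 147273 + 63261 - 8349 - 2436 + 101 + 11
= 23338469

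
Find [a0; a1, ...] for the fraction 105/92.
[1; 7, 13]

Euclidean algorithm steps:
105 = 1 × 92 + 13
92 = 7 × 13 + 1
13 = 13 × 1 + 0
Continued fraction: [1; 7, 13]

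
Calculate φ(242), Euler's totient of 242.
110

242 = 2 × 11^2
φ(n) = n × ∏(1 - 1/p) for each prime p dividing n
φ(242) = 242 × (1 - 1/2) × (1 - 1/11) = 110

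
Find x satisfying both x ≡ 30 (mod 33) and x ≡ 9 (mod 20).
129

Using Chinese Remainder Theorem:
M = 33 × 20 = 660
M1 = 20, M2 = 33
y1 = 20^(-1) mod 33 = 5
y2 = 33^(-1) mod 20 = 17
x = (30×20×5 + 9×33×17) mod 660 = 129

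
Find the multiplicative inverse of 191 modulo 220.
91

gcd(191, 220) = 1, so the inverse exists.
Extended Euclidean algorithm on (220, 191):
220 = 1 × 191 + 29  ⟹  29 = (1)·220 + (-1)·191
191 = 6 × 29 + 17  ⟹  17 = (-6)·220 + (7)·191
29 = 1 × 17 + 12  ⟹  12 = (7)·220 + (-8)·191
17 = 1 × 12 + 5  ⟹  5 = (-13)·220 + (15)·191
12 = 2 × 5 + 2  ⟹  2 = (33)·220 + (-38)·191
5 = 2 × 2 + 1  ⟹  1 = (-79)·220 + (91)·191
So (91)·191 ≡ 1 (mod 220), i.e. 191^(-1) ≡ 91 (mod 220).
Check: 191 × 91 = 17381 ≡ 1 (mod 220)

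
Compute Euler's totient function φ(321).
212

321 = 3 × 107
φ(n) = n × ∏(1 - 1/p) for each prime p dividing n
φ(321) = 321 × (1 - 1/3) × (1 - 1/107) = 212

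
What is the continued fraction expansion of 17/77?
[0; 4, 1, 1, 8]

Euclidean algorithm steps:
17 = 0 × 77 + 17
77 = 4 × 17 + 9
17 = 1 × 9 + 8
9 = 1 × 8 + 1
8 = 8 × 1 + 0
Continued fraction: [0; 4, 1, 1, 8]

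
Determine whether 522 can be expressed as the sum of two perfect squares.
9² + 21² (a=9, b=21)

Factorization: 522 = 2 × 3^2 × 29
By Fermat: n is sum of two squares iff every prime p ≡ 3 (mod 4) appears to even power.
All primes ≡ 3 (mod 4) appear to even power.
Search a = 0, 1, 2, … for 522 - a² a perfect square: first hit at a = 9: 522 - 81 = 441 = 21².
522 = 9² + 21² = 81 + 441 ✓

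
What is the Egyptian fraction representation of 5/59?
1/12 + 1/708

Greedy algorithm:
5/59: ceiling(59/5) = 12, use 1/12
1/708: ceiling(708/1) = 708, use 1/708
Result: 5/59 = 1/12 + 1/708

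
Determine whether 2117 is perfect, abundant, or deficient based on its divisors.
deficient

Proper divisors of 2117: sum = 1 + 29 + 73 = 103
Since 103 < 2117, 2117 is deficient.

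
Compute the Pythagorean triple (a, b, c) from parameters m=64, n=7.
(4047, 896, 4145)

Euclid's formula: a = m² - n², b = 2mn, c = m² + n²
m = 64, n = 7
a = 64² - 7² = 4096 - 49 = 4047
b = 2 × 64 × 7 = 896
c = 64² + 7² = 4096 + 49 = 4145
Verification: 4047² + 896² = 16378209 + 802816 = 17181025 = 4145² ✓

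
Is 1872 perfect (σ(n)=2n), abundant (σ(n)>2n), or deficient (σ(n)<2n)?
abundant

Proper divisors of 1872: sum = 1 + 2 + 3 + 4 + 6 + 8 + 9 + 12 + ... + 312 + 468 + 624 + 936 (29 divisors) = 3770
Since 3770 > 1872, 1872 is abundant.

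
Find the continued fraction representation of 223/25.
[8; 1, 11, 2]

Euclidean algorithm steps:
223 = 8 × 25 + 23
25 = 1 × 23 + 2
23 = 11 × 2 + 1
2 = 2 × 1 + 0
Continued fraction: [8; 1, 11, 2]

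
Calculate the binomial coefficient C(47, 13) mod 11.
1

Using Lucas' theorem:
Write n=47 and k=13 in base 11:
n in base 11: [4, 3]
k in base 11: [1, 2]
C(47,13) mod 11 = ∏ C(n_i, k_i) mod 11
Digit binomials (mod 11): C(4,1) = 4; C(3,2) = 3
Product: 4 × 3 = 12 ≡ 1 (mod 11)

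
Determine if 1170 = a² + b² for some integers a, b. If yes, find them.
9² + 33² (a=9, b=33)

Factorization: 1170 = 2 × 3^2 × 5 × 13
By Fermat: n is sum of two squares iff every prime p ≡ 3 (mod 4) appears to even power.
All primes ≡ 3 (mod 4) appear to even power.
Search a = 0, 1, 2, … for 1170 - a² a perfect square: first hit at a = 9: 1170 - 81 = 1089 = 33².
1170 = 9² + 33² = 81 + 1089 ✓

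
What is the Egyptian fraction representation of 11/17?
1/2 + 1/7 + 1/238

Greedy algorithm:
11/17: ceiling(17/11) = 2, use 1/2
5/34: ceiling(34/5) = 7, use 1/7
1/238: ceiling(238/1) = 238, use 1/238
Result: 11/17 = 1/2 + 1/7 + 1/238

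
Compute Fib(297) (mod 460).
402

Matrix identity: Q^n = [[F_(n+1), F_n], [F_n, F_(n-1)]] with Q = [[1,1],[1,0]].
n = 297 = 100101001₂. Square-and-multiply, entries mod 460:
Q^1 = [[1,1],[1,0]]
Q^2 = (Q^1)² = [[2,1],[1,1]]
Q^4 = (Q^2)² = [[5,3],[3,2]]
Q^9 = (Q^4)²·Q = [[55,34],[34,21]]
Q^18 = (Q^9)² = [[41,284],[284,217]]
Q^37 = (Q^18)²·Q = [[129,457],[457,132]]
Q^74 = (Q^37)² = [[90,137],[137,413]]
Q^148 = (Q^74)² = [[189,371],[371,278]]
Q^297 = (Q^148)²·Q = [[239,402],[402,297]]
F_297 mod 460 = Q^297[0][1] = 402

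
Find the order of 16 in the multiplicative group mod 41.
5

41 is prime, so ord(16) divides φ(41) = 40.
Divisors of 40: 1, 2, 4, 5, 8, 10, 20, 40.
Repeated squaring: 16^1 ≡ 16, 16^2 ≡ 10, 16^4 ≡ 18, 16^8 ≡ 37, 16^16 ≡ 16, 16^32 ≡ 10 (mod 41).
Test 16^d mod 41 for each divisor d in increasing order:
16^1 ≡ 16
16^2 ≡ 10
16^4 ≡ 18
16^5 = 16^4·16^1 ≡ 1  ← first divisor giving 1
The order is 5.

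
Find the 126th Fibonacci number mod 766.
52

Matrix identity: Q^n = [[F_(n+1), F_n], [F_n, F_(n-1)]] with Q = [[1,1],[1,0]].
n = 126 = 1111110₂. Square-and-multiply, entries mod 766:
Q^1 = [[1,1],[1,0]]
Q^3 = (Q^1)²·Q = [[3,2],[2,1]]
Q^7 = (Q^3)²·Q = [[21,13],[13,8]]
Q^15 = (Q^7)²·Q = [[221,610],[610,377]]
Q^31 = (Q^15)²·Q = [[571,407],[407,164]]
Q^63 = (Q^31)²·Q = [[323,684],[684,405]]
Q^126 = (Q^63)² = [[749,52],[52,697]]
F_126 mod 766 = Q^126[0][1] = 52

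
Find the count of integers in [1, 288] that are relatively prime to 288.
96

288 = 2^5 × 3^2
φ(n) = n × ∏(1 - 1/p) for each prime p dividing n
φ(288) = 288 × (1 - 1/2) × (1 - 1/3) = 96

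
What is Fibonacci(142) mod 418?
265

Matrix identity: Q^n = [[F_(n+1), F_n], [F_n, F_(n-1)]] with Q = [[1,1],[1,0]].
n = 142 = 10001110₂. Square-and-multiply, entries mod 418:
Q^1 = [[1,1],[1,0]]
Q^2 = (Q^1)² = [[2,1],[1,1]]
Q^4 = (Q^2)² = [[5,3],[3,2]]
Q^8 = (Q^4)² = [[34,21],[21,13]]
Q^17 = (Q^8)²·Q = [[76,343],[343,151]]
Q^35 = (Q^17)²·Q = [[228,115],[115,113]]
Q^71 = (Q^35)²·Q = [[342,1],[1,341]]
Q^142 = (Q^71)² = [[343,265],[265,78]]
F_142 mod 418 = Q^142[0][1] = 265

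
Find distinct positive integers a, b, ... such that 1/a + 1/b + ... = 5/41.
1/9 + 1/93 + 1/11439

Greedy algorithm:
5/41: ceiling(41/5) = 9, use 1/9
4/369: ceiling(369/4) = 93, use 1/93
1/11439: ceiling(11439/1) = 11439, use 1/11439
Result: 5/41 = 1/9 + 1/93 + 1/11439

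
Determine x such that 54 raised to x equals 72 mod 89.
86

Baby-step giant-step with step n = ⌈√89⌉ = 10.
Baby steps 54^j mod 89 (j:value) for j=0..9: 0:1, 1:54, 2:68, 3:23, 4:85, 5:51, 6:84, 7:86, 8:16, 9:63.
Giant-step multiplier: 54^(-10) ≡ 54^(88-10) = 54^78 ≡ 49 (mod 89).
Giant steps γ_i = 72·49^i mod 89: γ_0=72, γ_1=57, γ_2=34, γ_3=64, γ_4=21, γ_5=50, γ_6=47, γ_7=78, γ_8=84 (in table at j=6).
x = i·n + j = 8·10 + 6 = 86.
Check: 54^86 ≡ 72 (mod 89).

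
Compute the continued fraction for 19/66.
[0; 3, 2, 9]

Euclidean algorithm steps:
19 = 0 × 66 + 19
66 = 3 × 19 + 9
19 = 2 × 9 + 1
9 = 9 × 1 + 0
Continued fraction: [0; 3, 2, 9]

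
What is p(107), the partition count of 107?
431149389

p(n) counts ways to write n as a sum of positive integers (order ignored).
Euler's pentagonal recurrence: p(k) = p(k-1) + p(k-2) - p(k-5) - p(k-7) + p(k-12) + p(k-15) - ... (offsets j(3j∓1)/2, signs ++--, p(0)=1, p(<0)=0).
DP table for k = 0..106: p(0)=1, p(1)=1, p(2)=2, p(3)=3, p(4)=5, p(5)=7, p(6)=11, p(7)=15, p(8)=22, p(9)=30, p(10)=42, p(11)=56, p(12)=77, p(13)=101, p(14)=135, p(15)=176, p(16)=231, p(17)=297, p(18)=385, p(19)=490, p(20)=627, p(21)=792, p(22)=1002, p(23)=1255, p(24)=1575, p(25)=1958, p(26)=2436, p(27)=3010, p(28)=3718, p(29)=4565, p(30)=5604, p(31)=6842, p(32)=8349, p(33)=10143, p(34)=12310, p(35)=14883, p(36)=17977, p(37)=21637, p(38)=26015, p(39)=31185, p(40)=37338, p(41)=44583, p(42)=53174, p(43)=63261, p(44)=75175, p(45)=89134, p(46)=105558, p(47)=124754, p(48)=147273, p(49)=173525, p(50)=204226, p(51)=239943, p(52)=281589, p(53)=329931, p(54)=386155, p(55)=451276, p(56)=526823, p(57)=614154, p(58)=715220, p(59)=831820, p(60)=966467, p(61)=1121505, p(62)=1300156, p(63)=1505499, p(64)=1741630, p(65)=2012558, p(66)=2323520, p(67)=2679689, p(68)=3087735, p(69)=3554345, p(70)=4087968, p(71)=4697205, p(72)=5392783, p(73)=6185689, p(74)=7089500, p(75)=8118264, p(76)=9289091, p(77)=10619863, p(78)=12132164, p(79)=13848650, p(80)=15796476, p(81)=18004327, p(82)=20506255, p(83)=23338469, p(84)=26543660, p(85)=30167357, p(86)=34262962, p(87)=38887673, p(88)=44108109, p(89)=49995925, p(90)=56634173, p(91)=64112359, p(92)=72533807, p(93)=82010177, p(94)=92669720, p(95)=104651419, p(96)=118114304, p(97)=133230930, p(98)=150198136, p(99)=169229875, p(100)=190569292, p(101)=214481126, p(102)=241265379, p(103)=271248950, p(104)=304801365, p(105)=342325709, p(106)=384276336.
Final step: p(107) = p(106) + p(105) - p(102) - p(100) + p(95) + p(92) - p(85) - p(81) + p(72) + p(67) - p(56) - p(50) + p(37) + p(30) - p(15) - p(7)
= 384276336 + 342325709 - 241265379 - 190569292 + 104651419 + 72533807 - 30167357 - 18004327 + 5392783 + 2679689 - 526823 - 204226 + 21637 + 5604 - 176 - 15
= 431149389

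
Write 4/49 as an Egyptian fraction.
1/13 + 1/213 + 1/67841 + 1/9204734721

Greedy algorithm:
4/49: ceiling(49/4) = 13, use 1/13
3/637: ceiling(637/3) = 213, use 1/213
2/135681: ceiling(135681/2) = 67841, use 1/67841
1/9204734721: ceiling(9204734721/1) = 9204734721, use 1/9204734721
Result: 4/49 = 1/13 + 1/213 + 1/67841 + 1/9204734721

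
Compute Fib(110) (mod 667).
492

Matrix identity: Q^n = [[F_(n+1), F_n], [F_n, F_(n-1)]] with Q = [[1,1],[1,0]].
n = 110 = 1101110₂. Square-and-multiply, entries mod 667:
Q^1 = [[1,1],[1,0]]
Q^3 = (Q^1)²·Q = [[3,2],[2,1]]
Q^6 = (Q^3)² = [[13,8],[8,5]]
Q^13 = (Q^6)²·Q = [[377,233],[233,144]]
Q^27 = (Q^13)²·Q = [[319,320],[320,666]]
Q^55 = (Q^27)²·Q = [[435,59],[59,376]]
Q^110 = (Q^55)² = [[610,492],[492,118]]
F_110 mod 667 = Q^110[0][1] = 492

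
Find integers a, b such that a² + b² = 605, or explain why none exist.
11² + 22² (a=11, b=22)

Factorization: 605 = 5 × 11^2
By Fermat: n is sum of two squares iff every prime p ≡ 3 (mod 4) appears to even power.
All primes ≡ 3 (mod 4) appear to even power.
Search a = 0, 1, 2, … for 605 - a² a perfect square: first hit at a = 11: 605 - 121 = 484 = 22².
605 = 11² + 22² = 121 + 484 ✓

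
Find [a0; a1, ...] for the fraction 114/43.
[2; 1, 1, 1, 6, 2]

Euclidean algorithm steps:
114 = 2 × 43 + 28
43 = 1 × 28 + 15
28 = 1 × 15 + 13
15 = 1 × 13 + 2
13 = 6 × 2 + 1
2 = 2 × 1 + 0
Continued fraction: [2; 1, 1, 1, 6, 2]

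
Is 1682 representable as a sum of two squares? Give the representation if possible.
1² + 41² (a=1, b=41)

Factorization: 1682 = 2 × 29^2
By Fermat: n is sum of two squares iff every prime p ≡ 3 (mod 4) appears to even power.
All primes ≡ 3 (mod 4) appear to even power.
Search a = 0, 1, 2, … for 1682 - a² a perfect square: first hit at a = 1: 1682 - 1 = 1681 = 41².
1682 = 1² + 41² = 1 + 1681 ✓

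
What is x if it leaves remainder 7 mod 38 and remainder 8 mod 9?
197

Using Chinese Remainder Theorem:
M = 38 × 9 = 342
M1 = 9, M2 = 38
y1 = 9^(-1) mod 38 = 17
y2 = 38^(-1) mod 9 = 5
x = (7×9×17 + 8×38×5) mod 342 = 197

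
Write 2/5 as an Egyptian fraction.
1/3 + 1/15

Greedy algorithm:
2/5: ceiling(5/2) = 3, use 1/3
1/15: ceiling(15/1) = 15, use 1/15
Result: 2/5 = 1/3 + 1/15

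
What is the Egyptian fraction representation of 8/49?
1/7 + 1/49

Greedy algorithm:
8/49: ceiling(49/8) = 7, use 1/7
1/49: ceiling(49/1) = 49, use 1/49
Result: 8/49 = 1/7 + 1/49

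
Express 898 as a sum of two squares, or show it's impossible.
13² + 27² (a=13, b=27)

Factorization: 898 = 2 × 449
By Fermat: n is sum of two squares iff every prime p ≡ 3 (mod 4) appears to even power.
All primes ≡ 3 (mod 4) appear to even power.
Search a = 0, 1, 2, … for 898 - a² a perfect square: first hit at a = 13: 898 - 169 = 729 = 27².
898 = 13² + 27² = 169 + 729 ✓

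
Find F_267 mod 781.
233

Matrix identity: Q^n = [[F_(n+1), F_n], [F_n, F_(n-1)]] with Q = [[1,1],[1,0]].
n = 267 = 100001011₂. Square-and-multiply, entries mod 781:
Q^1 = [[1,1],[1,0]]
Q^2 = (Q^1)² = [[2,1],[1,1]]
Q^4 = (Q^2)² = [[5,3],[3,2]]
Q^8 = (Q^4)² = [[34,21],[21,13]]
Q^16 = (Q^8)² = [[35,206],[206,610]]
Q^33 = (Q^16)²·Q = [[25,706],[706,100]]
Q^66 = (Q^33)² = [[2,778],[778,5]]
Q^133 = (Q^66)²·Q = [[773,13],[13,760]]
Q^267 = (Q^133)²·Q = [[637,233],[233,404]]
F_267 mod 781 = Q^267[0][1] = 233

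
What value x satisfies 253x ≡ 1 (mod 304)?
149

gcd(253, 304) = 1, so the inverse exists.
Extended Euclidean algorithm on (304, 253):
304 = 1 × 253 + 51  ⟹  51 = (1)·304 + (-1)·253
253 = 4 × 51 + 49  ⟹  49 = (-4)·304 + (5)·253
51 = 1 × 49 + 2  ⟹  2 = (5)·304 + (-6)·253
49 = 24 × 2 + 1  ⟹  1 = (-124)·304 + (149)·253
So (149)·253 ≡ 1 (mod 304), i.e. 253^(-1) ≡ 149 (mod 304).
Check: 253 × 149 = 37697 ≡ 1 (mod 304)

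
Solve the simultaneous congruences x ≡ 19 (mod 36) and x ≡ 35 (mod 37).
775

Using Chinese Remainder Theorem:
M = 36 × 37 = 1332
M1 = 37, M2 = 36
y1 = 37^(-1) mod 36 = 1
y2 = 36^(-1) mod 37 = 36
x = (19×37×1 + 35×36×36) mod 1332 = 775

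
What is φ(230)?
88

230 = 2 × 5 × 23
φ(n) = n × ∏(1 - 1/p) for each prime p dividing n
φ(230) = 230 × (1 - 1/2) × (1 - 1/5) × (1 - 1/23) = 88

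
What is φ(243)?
162

243 = 3^5
φ(n) = n × ∏(1 - 1/p) for each prime p dividing n
φ(243) = 243 × (1 - 1/3) = 162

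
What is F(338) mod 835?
669

Matrix identity: Q^n = [[F_(n+1), F_n], [F_n, F_(n-1)]] with Q = [[1,1],[1,0]].
n = 338 = 101010010₂. Square-and-multiply, entries mod 835:
Q^1 = [[1,1],[1,0]]
Q^2 = (Q^1)² = [[2,1],[1,1]]
Q^5 = (Q^2)²·Q = [[8,5],[5,3]]
Q^10 = (Q^5)² = [[89,55],[55,34]]
Q^21 = (Q^10)²·Q = [[176,91],[91,85]]
Q^42 = (Q^21)² = [[12,371],[371,476]]
Q^84 = (Q^42)² = [[10,688],[688,157]]
Q^169 = (Q^84)²·Q = [[500,834],[834,501]]
Q^338 = (Q^169)² = [[336,669],[669,502]]
F_338 mod 835 = Q^338[0][1] = 669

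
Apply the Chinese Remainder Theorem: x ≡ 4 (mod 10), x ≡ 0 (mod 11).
44

Using Chinese Remainder Theorem:
M = 10 × 11 = 110
M1 = 11, M2 = 10
y1 = 11^(-1) mod 10 = 1
y2 = 10^(-1) mod 11 = 10
x = (4×11×1 + 0×10×10) mod 110 = 44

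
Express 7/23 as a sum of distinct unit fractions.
1/4 + 1/19 + 1/583 + 1/1019084

Greedy algorithm:
7/23: ceiling(23/7) = 4, use 1/4
5/92: ceiling(92/5) = 19, use 1/19
3/1748: ceiling(1748/3) = 583, use 1/583
1/1019084: ceiling(1019084/1) = 1019084, use 1/1019084
Result: 7/23 = 1/4 + 1/19 + 1/583 + 1/1019084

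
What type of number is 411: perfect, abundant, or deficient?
deficient

Proper divisors of 411: sum = 1 + 3 + 137 = 141
Since 141 < 411, 411 is deficient.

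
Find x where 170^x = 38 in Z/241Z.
5

Baby-step giant-step with step n = ⌈√241⌉ = 16.
Baby steps 170^j mod 241 (j:value) for j=0..15: 0:1, 1:170, 2:221, 3:215, 4:159, 5:38, 6:194, 7:204, 8:217, 9:17, 10:239, 11:142, 12:40, 13:52, 14:164, 15:165.
h = 38 is already in the table at j=5, so x = 5.
Check: 170^5 ≡ 38 (mod 241).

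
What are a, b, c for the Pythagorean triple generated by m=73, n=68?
(705, 9928, 9953)

Euclid's formula: a = m² - n², b = 2mn, c = m² + n²
m = 73, n = 68
a = 73² - 68² = 5329 - 4624 = 705
b = 2 × 73 × 68 = 9928
c = 73² + 68² = 5329 + 4624 = 9953
Verification: 705² + 9928² = 497025 + 98565184 = 99062209 = 9953² ✓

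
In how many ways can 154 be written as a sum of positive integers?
60356673280

p(n) counts ways to write n as a sum of positive integers (order ignored).
Euler's pentagonal recurrence: p(k) = p(k-1) + p(k-2) - p(k-5) - p(k-7) + p(k-12) + p(k-15) - ... (offsets j(3j∓1)/2, signs ++--, p(0)=1, p(<0)=0).
DP table for k = 0..153: p(0)=1, p(1)=1, p(2)=2, p(3)=3, p(4)=5, p(5)=7, p(6)=11, p(7)=15, p(8)=22, p(9)=30, p(10)=42, p(11)=56, p(12)=77, p(13)=101, p(14)=135, p(15)=176, p(16)=231, p(17)=297, p(18)=385, p(19)=490, p(20)=627, p(21)=792, p(22)=1002, p(23)=1255, p(24)=1575, p(25)=1958, p(26)=2436, p(27)=3010, p(28)=3718, p(29)=4565, p(30)=5604, p(31)=6842, p(32)=8349, p(33)=10143, p(34)=12310, p(35)=14883, p(36)=17977, p(37)=21637, p(38)=26015, p(39)=31185, p(40)=37338, p(41)=44583, p(42)=53174, p(43)=63261, p(44)=75175, p(45)=89134, p(46)=105558, p(47)=124754, p(48)=147273, p(49)=173525, p(50)=204226, p(51)=239943, p(52)=281589, p(53)=329931, p(54)=386155, p(55)=451276, p(56)=526823, p(57)=614154, p(58)=715220, p(59)=831820, p(60)=966467, p(61)=1121505, p(62)=1300156, p(63)=1505499, p(64)=1741630, p(65)=2012558, p(66)=2323520, p(67)=2679689, p(68)=3087735, p(69)=3554345, p(70)=4087968, p(71)=4697205, p(72)=5392783, p(73)=6185689, p(74)=7089500, p(75)=8118264, p(76)=9289091, p(77)=10619863, p(78)=12132164, p(79)=13848650, p(80)=15796476, p(81)=18004327, p(82)=20506255, p(83)=23338469, p(84)=26543660, p(85)=30167357, p(86)=34262962, p(87)=38887673, p(88)=44108109, p(89)=49995925, p(90)=56634173, p(91)=64112359, p(92)=72533807, p(93)=82010177, p(94)=92669720, p(95)=104651419, p(96)=118114304, p(97)=133230930, p(98)=150198136, p(99)=169229875, p(100)=190569292, p(101)=214481126, p(102)=241265379, p(103)=271248950, p(104)=304801365, p(105)=342325709, p(106)=384276336, p(107)=431149389, p(108)=483502844, p(109)=541946240, p(110)=607163746, p(111)=679903203, p(112)=761002156, p(113)=851376628, p(114)=952050665, p(115)=1064144451, p(116)=1188908248, p(117)=1327710076, p(118)=1482074143, p(119)=1653668665, p(120)=1844349560, p(121)=2056148051, p(122)=2291320912, p(123)=2552338241, p(124)=2841940500, p(125)=3163127352, p(126)=3519222692, p(127)=3913864295, p(128)=4351078600, p(129)=4835271870, p(130)=5371315400, p(131)=5964539504, p(132)=6620830889, p(133)=7346629512, p(134)=8149040695, p(135)=9035836076, p(136)=10015581680, p(137)=11097645016, p(138)=12292341831, p(139)=13610949895, p(140)=15065878135, p(141)=16670689208, p(142)=18440293320, p(143)=20390982757, p(144)=22540654445, p(145)=24908858009, p(146)=27517052599, p(147)=30388671978, p(148)=33549419497, p(149)=37027355200, p(150)=40853235313, p(151)=45060624582, p(152)=49686288421, p(153)=54770336324.
Final step: p(154) = p(153) + p(152) - p(149) - p(147) + p(142) + p(139) - p(132) - p(128) + p(119) + p(114) - p(103) - p(97) + p(84) + p(77) - p(62) - p(54) + p(37) + p(28) - p(9)
= 54770336324 + 49686288421 - 37027355200 - 30388671978 + 18440293320 + 13610949895 - 6620830889 - 4351078600 + 1653668665 + 952050665 - 271248950 - 133230930 + 26543660 + 10619863 - 1300156 - 386155 + 21637 + 3718 - 30
= 60356673280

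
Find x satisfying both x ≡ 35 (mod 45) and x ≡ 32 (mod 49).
620

Using Chinese Remainder Theorem:
M = 45 × 49 = 2205
M1 = 49, M2 = 45
y1 = 49^(-1) mod 45 = 34
y2 = 45^(-1) mod 49 = 12
x = (35×49×34 + 32×45×12) mod 2205 = 620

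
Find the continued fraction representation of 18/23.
[0; 1, 3, 1, 1, 2]

Euclidean algorithm steps:
18 = 0 × 23 + 18
23 = 1 × 18 + 5
18 = 3 × 5 + 3
5 = 1 × 3 + 2
3 = 1 × 2 + 1
2 = 2 × 1 + 0
Continued fraction: [0; 1, 3, 1, 1, 2]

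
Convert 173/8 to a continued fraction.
[21; 1, 1, 1, 2]

Euclidean algorithm steps:
173 = 21 × 8 + 5
8 = 1 × 5 + 3
5 = 1 × 3 + 2
3 = 1 × 2 + 1
2 = 2 × 1 + 0
Continued fraction: [21; 1, 1, 1, 2]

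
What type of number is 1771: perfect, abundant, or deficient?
deficient

Proper divisors of 1771: sum = 1 + 7 + 11 + 23 + 77 + 161 + 253 = 533
Since 533 < 1771, 1771 is deficient.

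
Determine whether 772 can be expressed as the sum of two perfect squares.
14² + 24² (a=14, b=24)

Factorization: 772 = 2^2 × 193
By Fermat: n is sum of two squares iff every prime p ≡ 3 (mod 4) appears to even power.
All primes ≡ 3 (mod 4) appear to even power.
Search a = 0, 1, 2, … for 772 - a² a perfect square: first hit at a = 14: 772 - 196 = 576 = 24².
772 = 14² + 24² = 196 + 576 ✓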